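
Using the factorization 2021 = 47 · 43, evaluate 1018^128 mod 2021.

Mod 47: 1018 ≡ 31; by Fermat, exponent reduces to 128 mod 46 = 36; 31^36 ≡ 17 (mod 47).
Mod 43: 1018 ≡ 29; by Fermat, exponent reduces to 128 mod 42 = 2; 29^2 ≡ 24 (mod 43).
Combine by CRT: x ≡ 17 (mod 47), x ≡ 24 (mod 43) ⇒ x ≡ 1615 (mod 2021).

1615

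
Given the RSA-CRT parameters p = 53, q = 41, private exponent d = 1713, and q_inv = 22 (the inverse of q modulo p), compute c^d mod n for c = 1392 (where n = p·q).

1771

d_p = d mod (p−1) = 1713 mod 52 = 49; d_q = d mod (q−1) = 33.
m₁ = c^(d_p) mod p: c ≡ 14 (mod 53), and 14^49 mod 53 = 22.
m₂ = c^(d_q) mod q: c ≡ 39 (mod 41), and 39^33 mod 41 = 8.
h = q_inv·(m₁ − m₂) mod p = 22·(22 − 8) mod 53 = 43.
m = m₂ + h·q = 8 + 43·41 = 1771.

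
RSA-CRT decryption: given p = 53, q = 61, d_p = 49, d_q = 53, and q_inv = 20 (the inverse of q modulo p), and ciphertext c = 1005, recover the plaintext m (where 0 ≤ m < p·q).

1729

m₁ = c^(d_p) mod p: c ≡ 51 (mod 53), and 51^49 mod 53 = 33.
m₂ = c^(d_q) mod q: c ≡ 29 (mod 61), and 29^53 mod 61 = 21.
h = q_inv·(m₁ − m₂) mod p = 20·(33 − 21) mod 53 = 28.
m = m₂ + h·q = 21 + 28·61 = 1729.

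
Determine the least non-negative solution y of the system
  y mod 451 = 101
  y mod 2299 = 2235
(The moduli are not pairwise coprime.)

32122

gcd(451, 2299) = 11 and 11 | (2235 − 101), so the pair is consistent; merging gives y ≡ 32122 (mod 94259), where 94259 = lcm(451, 2299).
The solution is unique modulo lcm(451, 2299) = 94259.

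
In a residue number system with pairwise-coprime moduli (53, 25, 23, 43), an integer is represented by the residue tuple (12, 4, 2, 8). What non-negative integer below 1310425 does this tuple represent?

138554

The moduli are pairwise coprime; N = 53·25·23·43 = 1310425.
N/53 = 24725; 24725 ≡ 27 (mod 53); 27·2 ≡ 1, so inverse 2.
N/25 = 52417; 52417 ≡ 17 (mod 25); 17·3 ≡ 1, so inverse 3.
N/23 = 56975; 56975 ≡ 4 (mod 23); 4·6 ≡ 1, so inverse 6.
N/43 = 30475; 30475 ≡ 31 (mod 43); 31·25 ≡ 1, so inverse 25.
x ≡ 12·24725·2 + 4·52417·3 + 2·56975·6 + 8·30475·25 = 8001104.
8001104 mod 1310425 = 138554.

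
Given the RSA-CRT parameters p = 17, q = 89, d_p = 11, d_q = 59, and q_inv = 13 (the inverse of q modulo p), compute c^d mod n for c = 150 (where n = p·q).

1081

m₁ = c^(d_p) mod p: c ≡ 14 (mod 17), and 14^11 mod 17 = 10.
m₂ = c^(d_q) mod q: c ≡ 61 (mod 89), and 61^59 mod 89 = 13.
h = q_inv·(m₁ − m₂) mod p = 13·(10 − 13) mod 17 = 12.
m = m₂ + h·q = 13 + 12·89 = 1081.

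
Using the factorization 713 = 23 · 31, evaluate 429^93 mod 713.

30

Mod 23: 429 ≡ 15; by Fermat, exponent reduces to 93 mod 22 = 5; 15^5 ≡ 7 (mod 23).
Mod 31: 429 ≡ 26; by Fermat, exponent reduces to 93 mod 30 = 3; 26^3 ≡ 30 (mod 31).
Combine by CRT: x ≡ 7 (mod 23), x ≡ 30 (mod 31) ⇒ x ≡ 30 (mod 713).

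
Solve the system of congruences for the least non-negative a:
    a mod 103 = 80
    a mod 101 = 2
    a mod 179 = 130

1390065

The moduli are pairwise coprime; N = 103·101·179 = 1862137.
N/103 = 18079; 18079 ≡ 54 (mod 103); 54·21 ≡ 1, so inverse 21.
N/101 = 18437; 18437 ≡ 55 (mod 101); 55·90 ≡ 1, so inverse 90.
N/179 = 10403; 10403 ≡ 21 (mod 179); 21·162 ≡ 1, so inverse 162.
a ≡ 80·18079·21 + 2·18437·90 + 130·10403·162 = 252778560.
252778560 mod 1862137 = 1390065.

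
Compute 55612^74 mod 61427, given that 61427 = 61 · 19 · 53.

Mod 61: 55612 ≡ 41; by Fermat, exponent reduces to 74 mod 60 = 14; 41^14 ≡ 58 (mod 61).
Mod 19: 55612 ≡ 18; by Fermat, exponent reduces to 74 mod 18 = 2; 18^2 ≡ 1 (mod 19).
Mod 53: 55612 ≡ 15; by Fermat, exponent reduces to 74 mod 52 = 22; 15^22 ≡ 16 (mod 53).
Combine by CRT: x ≡ 58 (mod 61), x ≡ 1 (mod 19), x ≡ 16 (mod 53) ⇒ x ≡ 7012 (mod 61427).

7012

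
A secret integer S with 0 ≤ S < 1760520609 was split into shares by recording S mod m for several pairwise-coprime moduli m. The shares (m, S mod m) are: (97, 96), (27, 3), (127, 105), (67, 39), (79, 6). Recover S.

649936956

The moduli are pairwise coprime; N = 97·27·127·67·79 = 1760520609.
N/97 = 18149697; 18149697 ≡ 27 (mod 97); 27·18 ≡ 1, so inverse 18.
N/27 = 65204467; 65204467 ≡ 7 (mod 27); 7·4 ≡ 1, so inverse 4.
N/127 = 13862367; 13862367 ≡ 63 (mod 127); 63·125 ≡ 1, so inverse 125.
N/67 = 26276427; 26276427 ≡ 32 (mod 67); 32·44 ≡ 1, so inverse 44.
N/79 = 22285071; 22285071 ≡ 40 (mod 79); 40·2 ≡ 1, so inverse 2.
S ≡ 96·18149697·18 + 3·65204467·4 + 105·13862367·125 + 39·26276427·44 + 6·22285071·2 = 259446466479.
259446466479 mod 1760520609 = 649936956.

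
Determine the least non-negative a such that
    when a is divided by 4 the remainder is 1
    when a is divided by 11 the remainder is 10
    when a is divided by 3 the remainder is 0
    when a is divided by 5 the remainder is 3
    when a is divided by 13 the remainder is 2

The moduli are pairwise coprime; N = 4·11·3·5·13 = 8580.
N/4 = 2145; 2145 ≡ 1 (mod 4), inverse 1.
N/11 = 780; 780 ≡ 10 (mod 11); 10·10 ≡ 1, so inverse 10.
N/3 = 2860; 2860 ≡ 1 (mod 3), inverse 1.
N/5 = 1716; 1716 ≡ 1 (mod 5), inverse 1.
N/13 = 660; 660 ≡ 10 (mod 13); 10·4 ≡ 1, so inverse 4.
a ≡ 1·2145·1 + 10·780·10 + 0·2860·1 + 3·1716·1 + 2·660·4 = 90573.
90573 mod 8580 = 4773.

4773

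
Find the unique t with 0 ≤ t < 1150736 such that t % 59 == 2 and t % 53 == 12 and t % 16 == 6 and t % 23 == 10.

186678

Combine the congruences pairwise.
From t ≡ 2 (mod 59) write t = 2 + 59s. Substituting into t ≡ 12 (mod 53) gives 59s ≡ 10 (mod 53), and since 6⁻¹ ≡ 9 (mod 53), s ≡ 37. Hence t ≡ 2 + 59·37 = 2185 (mod 3127).
From t ≡ 2185 (mod 3127) write t = 2185 + 3127s. Substituting into t ≡ 6 (mod 16) gives 3127s ≡ 13 (mod 16), and since 7⁻¹ ≡ 7 (mod 16), s ≡ 11. Hence t ≡ 2185 + 3127·11 = 36582 (mod 50032).
From t ≡ 36582 (mod 50032) write t = 36582 + 50032s. Substituting into t ≡ 10 (mod 23) gives 50032s ≡ 21 (mod 23), and since 7⁻¹ ≡ 10 (mod 23), s ≡ 3. Hence t ≡ 36582 + 50032·3 = 186678 (mod 1150736).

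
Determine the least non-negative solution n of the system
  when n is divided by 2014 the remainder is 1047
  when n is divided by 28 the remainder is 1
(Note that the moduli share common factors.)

Combine the congruences pairwise.
gcd(2014, 28) = 2 and 2 | (1 − 1047), so the pair is consistent; merging gives n ≡ 11117 (mod 28196), where 28196 = lcm(2014, 28).
The solution is unique modulo lcm(2014, 28) = 28196.

11117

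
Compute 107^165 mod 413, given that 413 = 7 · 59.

Mod 7: 107 ≡ 2; by Fermat, exponent reduces to 165 mod 6 = 3; 2^3 ≡ 1 (mod 7).
Mod 59: 107 ≡ 48; by Fermat, exponent reduces to 165 mod 58 = 49; 48^49 ≡ 49 (mod 59).
Combine by CRT: x ≡ 1 (mod 7), x ≡ 49 (mod 59) ⇒ x ≡ 344 (mod 413).

344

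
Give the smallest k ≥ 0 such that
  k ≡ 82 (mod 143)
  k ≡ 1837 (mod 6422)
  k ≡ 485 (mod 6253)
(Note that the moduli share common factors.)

Combine the congruences pairwise.
gcd(143, 6422) = 13 and 13 | (1837 − 82), so the pair is consistent; merging gives k ≡ 21103 (mod 70642), where 70642 = lcm(143, 6422).
gcd(70642, 6253) = 169 and 169 | (485 − 21103), so the pair is consistent; merging gives k ≡ 2564215 (mod 2613754), where 2613754 = lcm(70642, 6253).
The solution is unique modulo lcm(143, 6422, 6253) = 2613754.

2564215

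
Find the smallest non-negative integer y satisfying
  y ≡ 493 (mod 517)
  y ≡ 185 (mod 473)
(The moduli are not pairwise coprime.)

gcd(517, 473) = 11 and 11 | (185 − 493), so the pair is consistent; merging gives y ≡ 19105 (mod 22231), where 22231 = lcm(517, 473).
The solution is unique modulo lcm(517, 473) = 22231.

19105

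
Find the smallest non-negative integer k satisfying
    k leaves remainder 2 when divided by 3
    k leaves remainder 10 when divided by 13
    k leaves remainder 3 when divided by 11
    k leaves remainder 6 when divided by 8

3182

From k ≡ 2 (mod 3) write k = 2 + 3t. Substituting into k ≡ 10 (mod 13) gives 3t ≡ 8 (mod 13), and since 3⁻¹ ≡ 9 (mod 13), t ≡ 7. Hence k ≡ 2 + 3·7 = 23 (mod 39).
From k ≡ 23 (mod 39) write k = 23 + 39t. Substituting into k ≡ 3 (mod 11) gives 39t ≡ 2 (mod 11), and since 6⁻¹ ≡ 2 (mod 11), t ≡ 4. Hence k ≡ 23 + 39·4 = 179 (mod 429).
From k ≡ 179 (mod 429) write k = 179 + 429t. Substituting into k ≡ 6 (mod 8) gives 429t ≡ 3 (mod 8), and since 5⁻¹ ≡ 5 (mod 8), t ≡ 7. Hence k ≡ 179 + 429·7 = 3182 (mod 3432).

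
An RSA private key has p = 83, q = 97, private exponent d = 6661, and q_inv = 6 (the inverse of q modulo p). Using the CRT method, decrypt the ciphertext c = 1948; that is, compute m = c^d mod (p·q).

79

d_p = d mod (p−1) = 6661 mod 82 = 19; d_q = d mod (q−1) = 37.
m₁ = c^(d_p) mod p: c ≡ 39 (mod 83), and 39^19 mod 83 = 79.
m₂ = c^(d_q) mod q: c ≡ 8 (mod 97), and 8^37 mod 97 = 79.
h = q_inv·(m₁ − m₂) mod p = 6·(79 − 79) mod 83 = 0.
m = m₂ + h·q = 79 + 0·97 = 79.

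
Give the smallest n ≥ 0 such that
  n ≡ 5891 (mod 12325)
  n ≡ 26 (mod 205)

gcd(12325, 205) = 5 and 5 | (26 − 5891), so the pair is consistent; merging gives n ≡ 449591 (mod 505325), where 505325 = lcm(12325, 205).
The solution is unique modulo lcm(12325, 205) = 505325.

449591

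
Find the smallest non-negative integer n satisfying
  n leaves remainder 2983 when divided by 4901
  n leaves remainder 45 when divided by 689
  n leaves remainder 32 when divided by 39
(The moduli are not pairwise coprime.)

424469

gcd(4901, 689) = 13 and 13 | (45 − 2983), so the pair is consistent; merging gives n ≡ 164716 (mod 259753), where 259753 = lcm(4901, 689).
gcd(259753, 39) = 13 and 13 | (32 − 164716), so the pair is consistent; merging gives n ≡ 424469 (mod 779259), where 779259 = lcm(259753, 39).
The solution is unique modulo lcm(4901, 689, 39) = 779259.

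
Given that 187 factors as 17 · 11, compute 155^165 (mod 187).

Mod 17: 155 ≡ 2; by Fermat, exponent reduces to 165 mod 16 = 5; 2^5 ≡ 15 (mod 17).
Mod 11: 155 ≡ 1; by Fermat, exponent reduces to 165 mod 10 = 5; 1^5 ≡ 1 (mod 11).
Combine by CRT: x ≡ 15 (mod 17), x ≡ 1 (mod 11) ⇒ x ≡ 100 (mod 187).

100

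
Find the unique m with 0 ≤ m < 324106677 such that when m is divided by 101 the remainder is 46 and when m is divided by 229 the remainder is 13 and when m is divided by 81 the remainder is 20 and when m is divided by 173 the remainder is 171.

The moduli are pairwise coprime; N = 101·229·81·173 = 324106677.
N/101 = 3208977; 3208977 ≡ 5 (mod 101); 5·81 ≡ 1, so inverse 81.
N/229 = 1415313; 1415313 ≡ 93 (mod 229); 93·197 ≡ 1, so inverse 197.
N/81 = 4001317; 4001317 ≡ 79 (mod 81); 79·40 ≡ 1, so inverse 40.
N/173 = 1873449; 1873449 ≡ 32 (mod 173); 32·146 ≡ 1, so inverse 146.
m ≡ 46·3208977·81 + 13·1415313·197 + 20·4001317·40 + 171·1873449·146 = 65554846229.
65554846229 mod 324106677 = 85297475.

85297475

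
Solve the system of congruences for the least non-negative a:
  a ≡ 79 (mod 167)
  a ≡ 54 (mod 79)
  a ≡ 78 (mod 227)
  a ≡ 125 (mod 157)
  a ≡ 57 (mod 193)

81092226811

Combine the congruences pairwise.
From a ≡ 79 (mod 167) write a = 79 + 167t. Substituting into a ≡ 54 (mod 79) gives 167t ≡ 54 (mod 79), and since 9⁻¹ ≡ 44 (mod 79), t ≡ 6. Hence a ≡ 79 + 167·6 = 1081 (mod 13193).
From a ≡ 1081 (mod 13193) write a = 1081 + 13193t. Substituting into a ≡ 78 (mod 227) gives 13193t ≡ 132 (mod 227), and since 27⁻¹ ≡ 185 (mod 227), t ≡ 131. Hence a ≡ 1081 + 13193·131 = 1729364 (mod 2994811).
From a ≡ 1729364 (mod 2994811) write a = 1729364 + 2994811t. Substituting into a ≡ 125 (mod 157) gives 2994811t ≡ 116 (mod 157), and since 36⁻¹ ≡ 48 (mod 157), t ≡ 73. Hence a ≡ 1729364 + 2994811·73 = 220350567 (mod 470185327).
From a ≡ 220350567 (mod 470185327) write a = 220350567 + 470185327t. Substituting into a ≡ 57 (mod 193) gives 470185327t ≡ 99 (mod 193), and since 78⁻¹ ≡ 146 (mod 193), t ≡ 172. Hence a ≡ 220350567 + 470185327·172 = 81092226811 (mod 90745768111).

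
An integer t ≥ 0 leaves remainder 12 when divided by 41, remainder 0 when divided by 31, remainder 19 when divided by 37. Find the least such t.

45973

From t ≡ 12 (mod 41) write t = 12 + 41s. Substituting into t ≡ 0 (mod 31) gives 41s ≡ 19 (mod 31), and since 10⁻¹ ≡ 28 (mod 31), s ≡ 5. Hence t ≡ 12 + 41·5 = 217 (mod 1271).
From t ≡ 217 (mod 1271) write t = 217 + 1271s. Substituting into t ≡ 19 (mod 37) gives 1271s ≡ 24 (mod 37), and since 13⁻¹ ≡ 20 (mod 37), s ≡ 36. Hence t ≡ 217 + 1271·36 = 45973 (mod 47027).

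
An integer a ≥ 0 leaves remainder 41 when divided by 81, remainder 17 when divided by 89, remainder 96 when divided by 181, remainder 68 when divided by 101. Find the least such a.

77828648

From a ≡ 41 (mod 81) write a = 41 + 81t. Substituting into a ≡ 17 (mod 89) gives 81t ≡ 65 (mod 89), and since 81⁻¹ ≡ 11 (mod 89), t ≡ 3. Hence a ≡ 41 + 81·3 = 284 (mod 7209).
From a ≡ 284 (mod 7209) write a = 284 + 7209t. Substituting into a ≡ 96 (mod 181) gives 7209t ≡ 174 (mod 181), and since 150⁻¹ ≡ 35 (mod 181), t ≡ 117. Hence a ≡ 284 + 7209·117 = 843737 (mod 1304829).
From a ≡ 843737 (mod 1304829) write a = 843737 + 1304829t. Substituting into a ≡ 68 (mod 101) gives 1304829t ≡ 85 (mod 101), and since 10⁻¹ ≡ 91 (mod 101), t ≡ 59. Hence a ≡ 843737 + 1304829·59 = 77828648 (mod 131787729).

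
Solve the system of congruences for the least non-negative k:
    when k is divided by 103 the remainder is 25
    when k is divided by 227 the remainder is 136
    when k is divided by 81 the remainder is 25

1234789

The moduli are pairwise coprime; N = 103·227·81 = 1893861.
N/103 = 18387; 18387 ≡ 53 (mod 103); 53·35 ≡ 1, so inverse 35.
N/227 = 8343; 8343 ≡ 171 (mod 227); 171·77 ≡ 1, so inverse 77.
N/81 = 23381; 23381 ≡ 53 (mod 81); 53·26 ≡ 1, so inverse 26.
k ≡ 25·18387·35 + 136·8343·77 + 25·23381·26 = 118654171.
118654171 mod 1893861 = 1234789.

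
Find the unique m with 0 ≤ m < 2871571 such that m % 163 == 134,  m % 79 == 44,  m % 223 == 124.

2611231

The moduli are pairwise coprime; N = 163·79·223 = 2871571.
N/163 = 17617; 17617 ≡ 13 (mod 163); 13·138 ≡ 1, so inverse 138.
N/79 = 36349; 36349 ≡ 9 (mod 79); 9·44 ≡ 1, so inverse 44.
N/223 = 12877; 12877 ≡ 166 (mod 223); 166·133 ≡ 1, so inverse 133.
m ≡ 134·17617·138 + 44·36349·44 + 124·12877·133 = 608512712.
608512712 mod 2871571 = 2611231.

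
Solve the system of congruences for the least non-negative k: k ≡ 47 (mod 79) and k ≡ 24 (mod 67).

Combine the congruences pairwise.
From k ≡ 47 (mod 79) write k = 47 + 79t. Substituting into k ≡ 24 (mod 67) gives 79t ≡ 44 (mod 67), and since 12⁻¹ ≡ 28 (mod 67), t ≡ 26. Hence k ≡ 47 + 79·26 = 2101 (mod 5293).

2101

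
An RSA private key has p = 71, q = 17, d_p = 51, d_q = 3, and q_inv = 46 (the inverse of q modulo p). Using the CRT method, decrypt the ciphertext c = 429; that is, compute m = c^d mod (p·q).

557

m₁ = c^(d_p) mod p: c ≡ 3 (mod 71), and 3^51 mod 71 = 60.
m₂ = c^(d_q) mod q: c ≡ 4 (mod 17), and 4^3 mod 17 = 13.
h = q_inv·(m₁ − m₂) mod p = 46·(60 − 13) mod 71 = 32.
m = m₂ + h·q = 13 + 32·17 = 557.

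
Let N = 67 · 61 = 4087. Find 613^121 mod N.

Mod 67: 613 ≡ 10; by Fermat, exponent reduces to 121 mod 66 = 55; 10^55 ≡ 37 (mod 67).
Mod 61: 613 ≡ 3; by Fermat, exponent reduces to 121 mod 60 = 1; 3^1 ≡ 3 (mod 61).
Combine by CRT: x ≡ 37 (mod 67), x ≡ 3 (mod 61) ⇒ x ≡ 2382 (mod 4087).

2382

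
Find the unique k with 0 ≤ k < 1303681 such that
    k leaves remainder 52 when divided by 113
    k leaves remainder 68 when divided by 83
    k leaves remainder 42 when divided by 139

Combine the congruences pairwise.
From k ≡ 52 (mod 113) write k = 52 + 113t. Substituting into k ≡ 68 (mod 83) gives 113t ≡ 16 (mod 83), and since 30⁻¹ ≡ 36 (mod 83), t ≡ 78. Hence k ≡ 52 + 113·78 = 8866 (mod 9379).
From k ≡ 8866 (mod 9379) write k = 8866 + 9379t. Substituting into k ≡ 42 (mod 139) gives 9379t ≡ 72 (mod 139), and since 66⁻¹ ≡ 99 (mod 139), t ≡ 39. Hence k ≡ 8866 + 9379·39 = 374647 (mod 1303681).

374647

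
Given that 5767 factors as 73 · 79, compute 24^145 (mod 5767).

24

Mod 73: 24 ≡ 24; by Fermat, exponent reduces to 145 mod 72 = 1; 24^1 ≡ 24 (mod 73).
Mod 79: 24 ≡ 24; by Fermat, exponent reduces to 145 mod 78 = 67; 24^67 ≡ 24 (mod 79).
Combine by CRT: x ≡ 24 (mod 73), x ≡ 24 (mod 79) ⇒ x ≡ 24 (mod 5767).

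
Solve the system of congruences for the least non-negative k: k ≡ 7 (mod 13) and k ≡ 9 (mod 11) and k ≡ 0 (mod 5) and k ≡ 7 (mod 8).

735

The moduli are pairwise coprime; N = 13·11·5·8 = 5720.
N/13 = 440; 440 ≡ 11 (mod 13); 11·6 ≡ 1, so inverse 6.
N/11 = 520; 520 ≡ 3 (mod 11); 3·4 ≡ 1, so inverse 4.
N/5 = 1144; 1144 ≡ 4 (mod 5); 4·4 ≡ 1, so inverse 4.
N/8 = 715; 715 ≡ 3 (mod 8); 3·3 ≡ 1, so inverse 3.
k ≡ 7·440·6 + 9·520·4 + 0·1144·4 + 7·715·3 = 52215.
52215 mod 5720 = 735.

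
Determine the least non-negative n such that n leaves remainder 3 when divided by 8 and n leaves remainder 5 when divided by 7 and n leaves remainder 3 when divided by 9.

From n ≡ 3 (mod 8) write n = 3 + 8t. Substituting into n ≡ 5 (mod 7) gives 8t ≡ 2 (mod 7), and since 1⁻¹ ≡ 1 (mod 7), t ≡ 2. Hence n ≡ 3 + 8·2 = 19 (mod 56).
From n ≡ 19 (mod 56) write n = 19 + 56t. Substituting into n ≡ 3 (mod 9) gives 56t ≡ 2 (mod 9), and since 2⁻¹ ≡ 5 (mod 9), t ≡ 1. Hence n ≡ 19 + 56·1 = 75 (mod 504).

75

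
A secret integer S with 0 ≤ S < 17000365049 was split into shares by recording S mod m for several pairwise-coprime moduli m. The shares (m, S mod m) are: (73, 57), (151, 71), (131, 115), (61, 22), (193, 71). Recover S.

13657867021

Combine the congruences pairwise.
From S ≡ 57 (mod 73) write S = 57 + 73t. Substituting into S ≡ 71 (mod 151) gives 73t ≡ 14 (mod 151), and since 73⁻¹ ≡ 60 (mod 151), t ≡ 85. Hence S ≡ 57 + 73·85 = 6262 (mod 11023).
From S ≡ 6262 (mod 11023) write S = 6262 + 11023t. Substituting into S ≡ 115 (mod 131) gives 11023t ≡ 10 (mod 131), and since 19⁻¹ ≡ 69 (mod 131), t ≡ 35. Hence S ≡ 6262 + 11023·35 = 392067 (mod 1444013).
From S ≡ 392067 (mod 1444013) write S = 392067 + 1444013t. Substituting into S ≡ 22 (mod 61) gives 1444013t ≡ 2 (mod 61), and since 21⁻¹ ≡ 32 (mod 61), t ≡ 3. Hence S ≡ 392067 + 1444013·3 = 4724106 (mod 88084793).
From S ≡ 4724106 (mod 88084793) write S = 4724106 + 88084793t. Substituting into S ≡ 71 (mod 193) gives 88084793t ≡ 26 (mod 193), and since 172⁻¹ ≡ 147 (mod 193), t ≡ 155. Hence S ≡ 4724106 + 88084793·155 = 13657867021 (mod 17000365049).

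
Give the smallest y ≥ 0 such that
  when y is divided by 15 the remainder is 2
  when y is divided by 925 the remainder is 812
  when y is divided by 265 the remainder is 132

56312

gcd(15, 925) = 5 and 5 | (812 − 2), so the pair is consistent; merging gives y ≡ 812 (mod 2775), where 2775 = lcm(15, 925).
gcd(2775, 265) = 5 and 5 | (132 − 812), so the pair is consistent; merging gives y ≡ 56312 (mod 147075), where 147075 = lcm(2775, 265).
The solution is unique modulo lcm(15, 925, 265) = 147075.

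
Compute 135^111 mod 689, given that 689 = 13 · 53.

229

Mod 13: 135 ≡ 5; by Fermat, exponent reduces to 111 mod 12 = 3; 5^3 ≡ 8 (mod 13).
Mod 53: 135 ≡ 29; by Fermat, exponent reduces to 111 mod 52 = 7; 29^7 ≡ 17 (mod 53).
Combine by CRT: x ≡ 8 (mod 13), x ≡ 17 (mod 53) ⇒ x ≡ 229 (mod 689).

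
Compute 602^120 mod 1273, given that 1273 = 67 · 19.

Mod 67: 602 ≡ 66; by Fermat, exponent reduces to 120 mod 66 = 54; 66^54 ≡ 1 (mod 67).
Mod 19: 602 ≡ 13; by Fermat, exponent reduces to 120 mod 18 = 12; 13^12 ≡ 7 (mod 19).
Combine by CRT: x ≡ 1 (mod 67), x ≡ 7 (mod 19) ⇒ x ≡ 805 (mod 1273).

805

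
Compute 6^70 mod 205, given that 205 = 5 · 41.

Mod 5: 6 ≡ 1; by Fermat, exponent reduces to 70 mod 4 = 2; 1^2 ≡ 1 (mod 5).
Mod 41: 6 ≡ 6; by Fermat, exponent reduces to 70 mod 40 = 30; 6^30 ≡ 9 (mod 41).
Combine by CRT: x ≡ 1 (mod 5), x ≡ 9 (mod 41) ⇒ x ≡ 91 (mod 205).

91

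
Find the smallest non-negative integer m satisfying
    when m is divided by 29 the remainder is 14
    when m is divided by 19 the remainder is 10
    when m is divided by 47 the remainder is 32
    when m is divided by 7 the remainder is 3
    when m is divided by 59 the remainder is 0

10015309

From m ≡ 14 (mod 29) write m = 14 + 29t. Substituting into m ≡ 10 (mod 19) gives 29t ≡ 15 (mod 19), and since 10⁻¹ ≡ 2 (mod 19), t ≡ 11. Hence m ≡ 14 + 29·11 = 333 (mod 551).
From m ≡ 333 (mod 551) write m = 333 + 551t. Substituting into m ≡ 32 (mod 47) gives 551t ≡ 28 (mod 47), and since 34⁻¹ ≡ 18 (mod 47), t ≡ 34. Hence m ≡ 333 + 551·34 = 19067 (mod 25897).
From m ≡ 19067 (mod 25897) write m = 19067 + 25897t. Substituting into m ≡ 3 (mod 7) gives 25897t ≡ 4 (mod 7), and since 4⁻¹ ≡ 2 (mod 7), t ≡ 1. Hence m ≡ 19067 + 25897·1 = 44964 (mod 181279).
From m ≡ 44964 (mod 181279) write m = 44964 + 181279t. Substituting into m ≡ 0 (mod 59) gives 181279t ≡ 53 (mod 59), and since 31⁻¹ ≡ 40 (mod 59), t ≡ 55. Hence m ≡ 44964 + 181279·55 = 10015309 (mod 10695461).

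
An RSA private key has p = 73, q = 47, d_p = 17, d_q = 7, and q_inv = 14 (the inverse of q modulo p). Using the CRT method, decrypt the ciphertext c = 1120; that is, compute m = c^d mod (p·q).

35

m₁ = c^(d_p) mod p: c ≡ 25 (mod 73), and 25^17 mod 73 = 35.
m₂ = c^(d_q) mod q: c ≡ 39 (mod 47), and 39^7 mod 47 = 35.
h = q_inv·(m₁ − m₂) mod p = 14·(35 − 35) mod 73 = 0.
m = m₂ + h·q = 35 + 0·47 = 35.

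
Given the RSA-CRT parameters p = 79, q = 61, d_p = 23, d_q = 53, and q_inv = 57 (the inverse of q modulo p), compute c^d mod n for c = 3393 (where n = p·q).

m₁ = c^(d_p) mod p: c ≡ 75 (mod 79), and 75^23 mod 79 = 30.
m₂ = c^(d_q) mod q: c ≡ 38 (mod 61), and 38^53 mod 61 = 28.
h = q_inv·(m₁ − m₂) mod p = 57·(30 − 28) mod 79 = 35.
m = m₂ + h·q = 28 + 35·61 = 2163.

2163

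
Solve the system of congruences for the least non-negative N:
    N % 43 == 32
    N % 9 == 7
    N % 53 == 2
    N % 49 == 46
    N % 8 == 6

481030

The moduli are pairwise coprime; M = 43·9·53·49·8 = 8040312.
M/43 = 186984; 186984 ≡ 20 (mod 43); 20·28 ≡ 1, so inverse 28.
M/9 = 893368; 893368 ≡ 1 (mod 9), inverse 1.
M/53 = 151704; 151704 ≡ 18 (mod 53); 18·3 ≡ 1, so inverse 3.
M/49 = 164088; 164088 ≡ 36 (mod 49); 36·15 ≡ 1, so inverse 15.
M/8 = 1005039; 1005039 ≡ 7 (mod 8); 7·7 ≡ 1, so inverse 7.
N ≡ 32·186984·28 + 7·893368·1 + 2·151704·3 + 46·164088·15 + 6·1005039·7 = 330133822.
330133822 mod 8040312 = 481030.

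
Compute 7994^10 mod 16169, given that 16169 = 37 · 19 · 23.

62

Mod 37: 7994 ≡ 2; 2^10 ≡ 25 (mod 37).
Mod 19: 7994 ≡ 14; 14^10 ≡ 5 (mod 19).
Mod 23: 7994 ≡ 13; 13^10 ≡ 16 (mod 23).
Combine by CRT: x ≡ 25 (mod 37), x ≡ 5 (mod 19), x ≡ 16 (mod 23) ⇒ x ≡ 62 (mod 16169).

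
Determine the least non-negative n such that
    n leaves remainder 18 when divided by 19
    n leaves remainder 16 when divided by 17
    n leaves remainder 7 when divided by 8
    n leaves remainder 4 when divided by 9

12919

The moduli are pairwise coprime; M = 19·17·8·9 = 23256.
M/19 = 1224; 1224 ≡ 8 (mod 19); 8·12 ≡ 1, so inverse 12.
M/17 = 1368; 1368 ≡ 8 (mod 17); 8·15 ≡ 1, so inverse 15.
M/8 = 2907; 2907 ≡ 3 (mod 8); 3·3 ≡ 1, so inverse 3.
M/9 = 2584; 2584 ≡ 1 (mod 9), inverse 1.
n ≡ 18·1224·12 + 16·1368·15 + 7·2907·3 + 4·2584·1 = 664087.
664087 mod 23256 = 12919.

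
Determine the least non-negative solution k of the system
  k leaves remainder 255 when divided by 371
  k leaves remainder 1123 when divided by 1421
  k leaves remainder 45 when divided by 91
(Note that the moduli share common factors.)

606469

gcd(371, 1421) = 7 and 7 | (1123 − 255), so the pair is consistent; merging gives k ≡ 3965 (mod 75313), where 75313 = lcm(371, 1421).
gcd(75313, 91) = 7 and 7 | (45 − 3965), so the pair is consistent; merging gives k ≡ 606469 (mod 979069), where 979069 = lcm(75313, 91).
The solution is unique modulo lcm(371, 1421, 91) = 979069.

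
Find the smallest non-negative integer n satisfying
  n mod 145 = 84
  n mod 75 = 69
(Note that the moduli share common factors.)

519

gcd(145, 75) = 5 and 5 | (69 − 84), so the pair is consistent; merging gives n ≡ 519 (mod 2175), where 2175 = lcm(145, 75).
The solution is unique modulo lcm(145, 75) = 2175.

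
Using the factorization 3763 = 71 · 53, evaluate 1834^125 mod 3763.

Mod 71: 1834 ≡ 59; by Fermat, exponent reduces to 125 mod 70 = 55; 59^55 ≡ 41 (mod 71).
Mod 53: 1834 ≡ 32; by Fermat, exponent reduces to 125 mod 52 = 21; 32^21 ≡ 2 (mod 53).
Combine by CRT: x ≡ 41 (mod 71), x ≡ 2 (mod 53) ⇒ x ≡ 3023 (mod 3763).

3023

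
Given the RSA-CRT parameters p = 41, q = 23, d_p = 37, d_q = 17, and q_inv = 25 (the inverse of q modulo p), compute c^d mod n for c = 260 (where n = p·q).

m₁ = c^(d_p) mod p: c ≡ 14 (mod 41), and 14^37 mod 41 = 27.
m₂ = c^(d_q) mod q: c ≡ 7 (mod 23), and 7^17 mod 23 = 19.
h = q_inv·(m₁ − m₂) mod p = 25·(27 − 19) mod 41 = 36.
m = m₂ + h·q = 19 + 36·23 = 847.

847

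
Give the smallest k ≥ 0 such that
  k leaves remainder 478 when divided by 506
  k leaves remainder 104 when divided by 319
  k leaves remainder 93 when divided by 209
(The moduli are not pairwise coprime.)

278272

gcd(506, 319) = 11 and 11 | (104 − 478), so the pair is consistent; merging gives k ≡ 14140 (mod 14674), where 14674 = lcm(506, 319).
gcd(14674, 209) = 11 and 11 | (93 − 14140), so the pair is consistent; merging gives k ≡ 278272 (mod 278806), where 278806 = lcm(14674, 209).
The solution is unique modulo lcm(506, 319, 209) = 278806.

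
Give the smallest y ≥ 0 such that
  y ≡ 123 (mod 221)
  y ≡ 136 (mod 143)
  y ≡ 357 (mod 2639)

2996

gcd(221, 143) = 13 and 13 | (136 − 123), so the pair is consistent; merging gives y ≡ 565 (mod 2431), where 2431 = lcm(221, 143).
gcd(2431, 2639) = 13 and 13 | (357 − 565), so the pair is consistent; merging gives y ≡ 2996 (mod 493493), where 493493 = lcm(2431, 2639).
The solution is unique modulo lcm(221, 143, 2639) = 493493.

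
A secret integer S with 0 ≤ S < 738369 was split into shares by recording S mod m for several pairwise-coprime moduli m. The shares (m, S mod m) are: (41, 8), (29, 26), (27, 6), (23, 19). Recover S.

The moduli are pairwise coprime; N = 41·29·27·23 = 738369.
N/41 = 18009; 18009 ≡ 10 (mod 41); 10·37 ≡ 1, so inverse 37.
N/29 = 25461; 25461 ≡ 28 (mod 29); 28·28 ≡ 1, so inverse 28.
N/27 = 27347; 27347 ≡ 23 (mod 27); 23·20 ≡ 1, so inverse 20.
N/23 = 32103; 32103 ≡ 18 (mod 23); 18·9 ≡ 1, so inverse 9.
S ≡ 8·18009·37 + 26·25461·28 + 6·27347·20 + 19·32103·9 = 32637525.
32637525 mod 738369 = 149289.

149289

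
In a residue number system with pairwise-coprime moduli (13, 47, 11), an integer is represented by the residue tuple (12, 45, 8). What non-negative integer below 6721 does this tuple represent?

844

Combine the congruences pairwise.
From x ≡ 12 (mod 13) write x = 12 + 13t. Substituting into x ≡ 45 (mod 47) gives 13t ≡ 33 (mod 47), and since 13⁻¹ ≡ 29 (mod 47), t ≡ 17. Hence x ≡ 12 + 13·17 = 233 (mod 611).
From x ≡ 233 (mod 611) write x = 233 + 611t. Substituting into x ≡ 8 (mod 11) gives 611t ≡ 6 (mod 11), and since 6⁻¹ ≡ 2 (mod 11), t ≡ 1. Hence x ≡ 233 + 611·1 = 844 (mod 6721).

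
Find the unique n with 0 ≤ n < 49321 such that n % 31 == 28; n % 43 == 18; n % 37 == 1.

The moduli are pairwise coprime; M = 31·43·37 = 49321.
M/31 = 1591; 1591 ≡ 10 (mod 31); 10·28 ≡ 1, so inverse 28.
M/43 = 1147; 1147 ≡ 29 (mod 43); 29·3 ≡ 1, so inverse 3.
M/37 = 1333; 1333 ≡ 1 (mod 37), inverse 1.
n ≡ 28·1591·28 + 18·1147·3 + 1·1333·1 = 1310615.
1310615 mod 49321 = 28269.

28269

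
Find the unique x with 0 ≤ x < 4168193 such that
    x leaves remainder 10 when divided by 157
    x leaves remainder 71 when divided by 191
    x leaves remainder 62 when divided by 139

The moduli are pairwise coprime; N = 157·191·139 = 4168193.
N/157 = 26549; 26549 ≡ 16 (mod 157); 16·108 ≡ 1, so inverse 108.
N/191 = 21823; 21823 ≡ 49 (mod 191); 49·39 ≡ 1, so inverse 39.
N/139 = 29987; 29987 ≡ 102 (mod 139); 102·15 ≡ 1, so inverse 15.
x ≡ 10·26549·108 + 71·21823·39 + 62·29987·15 = 116988717.
116988717 mod 4168193 = 279313.

279313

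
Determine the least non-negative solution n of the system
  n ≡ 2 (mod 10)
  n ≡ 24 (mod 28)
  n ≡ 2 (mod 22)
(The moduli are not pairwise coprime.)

332

gcd(10, 28) = 2 and 2 | (24 − 2), so the pair is consistent; merging gives n ≡ 52 (mod 140), where 140 = lcm(10, 28).
gcd(140, 22) = 2 and 2 | (2 − 52), so the pair is consistent; merging gives n ≡ 332 (mod 1540), where 1540 = lcm(140, 22).
The solution is unique modulo lcm(10, 28, 22) = 1540.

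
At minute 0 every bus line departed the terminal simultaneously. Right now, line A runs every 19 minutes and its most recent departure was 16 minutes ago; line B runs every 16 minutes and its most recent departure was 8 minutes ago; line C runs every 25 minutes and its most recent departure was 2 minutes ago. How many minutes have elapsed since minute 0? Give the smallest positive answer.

From t ≡ 16 (mod 19) write t = 16 + 19s. Substituting into t ≡ 8 (mod 16) gives 19s ≡ 8 (mod 16), and since 3⁻¹ ≡ 11 (mod 16), s ≡ 8. Hence t ≡ 16 + 19·8 = 168 (mod 304).
From t ≡ 168 (mod 304) write t = 168 + 304s. Substituting into t ≡ 2 (mod 25) gives 304s ≡ 9 (mod 25), and since 4⁻¹ ≡ 19 (mod 25), s ≡ 21. Hence t ≡ 168 + 304·21 = 6552 (mod 7600).

6552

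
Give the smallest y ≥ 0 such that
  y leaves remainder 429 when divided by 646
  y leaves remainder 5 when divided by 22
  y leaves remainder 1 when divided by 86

gcd(646, 22) = 2 and 2 | (5 − 429), so the pair is consistent; merging gives y ≡ 1721 (mod 7106), where 7106 = lcm(646, 22).
gcd(7106, 86) = 2 and 2 | (1 − 1721), so the pair is consistent; merging gives y ≡ 1721 (mod 305558), where 305558 = lcm(7106, 86).
The solution is unique modulo lcm(646, 22, 86) = 305558.

1721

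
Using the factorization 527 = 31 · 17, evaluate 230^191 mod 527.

Mod 31: 230 ≡ 13; by Fermat, exponent reduces to 191 mod 30 = 11; 13^11 ≡ 3 (mod 31).
Mod 17: 230 ≡ 9; by Fermat, exponent reduces to 191 mod 16 = 15; 9^15 ≡ 2 (mod 17).
Combine by CRT: x ≡ 3 (mod 31), x ≡ 2 (mod 17) ⇒ x ≡ 189 (mod 527).

189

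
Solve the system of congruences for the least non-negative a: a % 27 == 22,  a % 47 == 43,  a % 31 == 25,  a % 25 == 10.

From a ≡ 22 (mod 27) write a = 22 + 27t. Substituting into a ≡ 43 (mod 47) gives 27t ≡ 21 (mod 47), and since 27⁻¹ ≡ 7 (mod 47), t ≡ 6. Hence a ≡ 22 + 27·6 = 184 (mod 1269).
From a ≡ 184 (mod 1269) write a = 184 + 1269t. Substituting into a ≡ 25 (mod 31) gives 1269t ≡ 27 (mod 31), and since 29⁻¹ ≡ 15 (mod 31), t ≡ 2. Hence a ≡ 184 + 1269·2 = 2722 (mod 39339).
From a ≡ 2722 (mod 39339) write a = 2722 + 39339t. Substituting into a ≡ 10 (mod 25) gives 39339t ≡ 13 (mod 25), and since 14⁻¹ ≡ 9 (mod 25), t ≡ 17. Hence a ≡ 2722 + 39339·17 = 671485 (mod 983475).

671485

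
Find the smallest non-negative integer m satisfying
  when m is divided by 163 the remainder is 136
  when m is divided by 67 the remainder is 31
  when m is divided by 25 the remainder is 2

196877

The moduli are pairwise coprime; N = 163·67·25 = 273025.
N/163 = 1675; 1675 ≡ 45 (mod 163); 45·29 ≡ 1, so inverse 29.
N/67 = 4075; 4075 ≡ 55 (mod 67); 55·39 ≡ 1, so inverse 39.
N/25 = 10921; 10921 ≡ 21 (mod 25); 21·6 ≡ 1, so inverse 6.
m ≡ 136·1675·29 + 31·4075·39 + 2·10921·6 = 11663927.
11663927 mod 273025 = 196877.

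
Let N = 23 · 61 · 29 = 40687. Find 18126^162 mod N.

Mod 23: 18126 ≡ 2; by Fermat, exponent reduces to 162 mod 22 = 8; 2^8 ≡ 3 (mod 23).
Mod 61: 18126 ≡ 9; by Fermat, exponent reduces to 162 mod 60 = 42; 9^42 ≡ 20 (mod 61).
Mod 29: 18126 ≡ 1; by Fermat, exponent reduces to 162 mod 28 = 22; 1^22 ≡ 1 (mod 29).
Combine by CRT: x ≡ 3 (mod 23), x ≡ 20 (mod 61), x ≡ 1 (mod 29) ⇒ x ≡ 25579 (mod 40687).

25579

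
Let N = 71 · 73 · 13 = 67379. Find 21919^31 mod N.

24376

Mod 71: 21919 ≡ 51; 51^31 ≡ 23 (mod 71).
Mod 73: 21919 ≡ 19; 19^31 ≡ 67 (mod 73).
Mod 13: 21919 ≡ 1; by Fermat, exponent reduces to 31 mod 12 = 7; 1^7 ≡ 1 (mod 13).
Combine by CRT: x ≡ 23 (mod 71), x ≡ 67 (mod 73), x ≡ 1 (mod 13) ⇒ x ≡ 24376 (mod 67379).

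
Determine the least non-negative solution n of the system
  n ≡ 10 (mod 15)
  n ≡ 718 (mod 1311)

3340

gcd(15, 1311) = 3 and 3 | (718 − 10), so the pair is consistent; merging gives n ≡ 3340 (mod 6555), where 6555 = lcm(15, 1311).
The solution is unique modulo lcm(15, 1311) = 6555.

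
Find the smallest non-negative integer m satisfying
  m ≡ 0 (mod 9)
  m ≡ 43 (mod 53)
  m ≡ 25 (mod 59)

25218

From m ≡ 0 (mod 9) write m = 0 + 9t. Substituting into m ≡ 43 (mod 53) gives 9t ≡ 43 (mod 53), and since 9⁻¹ ≡ 6 (mod 53), t ≡ 46. Hence m ≡ 0 + 9·46 = 414 (mod 477).
From m ≡ 414 (mod 477) write m = 414 + 477t. Substituting into m ≡ 25 (mod 59) gives 477t ≡ 24 (mod 59), and since 5⁻¹ ≡ 12 (mod 59), t ≡ 52. Hence m ≡ 414 + 477·52 = 25218 (mod 28143).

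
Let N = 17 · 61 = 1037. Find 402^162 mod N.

Mod 17: 402 ≡ 11; by Fermat, exponent reduces to 162 mod 16 = 2; 11^2 ≡ 2 (mod 17).
Mod 61: 402 ≡ 36; by Fermat, exponent reduces to 162 mod 60 = 42; 36^42 ≡ 34 (mod 61).
Combine by CRT: x ≡ 2 (mod 17), x ≡ 34 (mod 61) ⇒ x ≡ 461 (mod 1037).

461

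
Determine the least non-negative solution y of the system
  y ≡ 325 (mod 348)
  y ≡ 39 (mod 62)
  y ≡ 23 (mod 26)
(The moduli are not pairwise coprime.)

gcd(348, 62) = 2 and 2 | (39 − 325), so the pair is consistent; merging gives y ≡ 10765 (mod 10788), where 10788 = lcm(348, 62).
gcd(10788, 26) = 2 and 2 | (23 − 10765), so the pair is consistent; merging gives y ≡ 32341 (mod 140244), where 140244 = lcm(10788, 26).
The solution is unique modulo lcm(348, 62, 26) = 140244.

32341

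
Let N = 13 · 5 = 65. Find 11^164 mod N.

61

Mod 13: 11 ≡ 11; by Fermat, exponent reduces to 164 mod 12 = 8; 11^8 ≡ 9 (mod 13).
Mod 5: 11 ≡ 1; since 4 | 164, by Fermat 1^164 ≡ 1 (mod 5).
Combine by CRT: x ≡ 9 (mod 13), x ≡ 1 (mod 5) ⇒ x ≡ 61 (mod 65).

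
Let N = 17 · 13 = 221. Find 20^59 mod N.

Mod 17: 20 ≡ 3; by Fermat, exponent reduces to 59 mod 16 = 11; 3^11 ≡ 7 (mod 17).
Mod 13: 20 ≡ 7; by Fermat, exponent reduces to 59 mod 12 = 11; 7^11 ≡ 2 (mod 13).
Combine by CRT: x ≡ 7 (mod 17), x ≡ 2 (mod 13) ⇒ x ≡ 41 (mod 221).

41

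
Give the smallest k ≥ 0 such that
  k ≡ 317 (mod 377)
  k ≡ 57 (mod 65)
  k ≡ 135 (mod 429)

Combine the congruences pairwise.
gcd(377, 65) = 13 and 13 | (57 − 317), so the pair is consistent; merging gives k ≡ 317 (mod 1885), where 1885 = lcm(377, 65).
gcd(1885, 429) = 13 and 13 | (135 − 317), so the pair is consistent; merging gives k ≡ 7857 (mod 62205), where 62205 = lcm(1885, 429).
The solution is unique modulo lcm(377, 65, 429) = 62205.

7857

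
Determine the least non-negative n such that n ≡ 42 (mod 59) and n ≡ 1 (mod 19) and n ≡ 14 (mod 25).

The moduli are pairwise coprime; M = 59·19·25 = 28025.
M/59 = 475; 475 ≡ 3 (mod 59); 3·20 ≡ 1, so inverse 20.
M/19 = 1475; 1475 ≡ 12 (mod 19); 12·8 ≡ 1, so inverse 8.
M/25 = 1121; 1121 ≡ 21 (mod 25); 21·6 ≡ 1, so inverse 6.
n ≡ 42·475·20 + 1·1475·8 + 14·1121·6 = 504964.
504964 mod 28025 = 514.

514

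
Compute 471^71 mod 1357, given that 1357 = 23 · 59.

Mod 23: 471 ≡ 11; by Fermat, exponent reduces to 71 mod 22 = 5; 11^5 ≡ 5 (mod 23).
Mod 59: 471 ≡ 58; by Fermat, exponent reduces to 71 mod 58 = 13; 58^13 ≡ 58 (mod 59).
Combine by CRT: x ≡ 5 (mod 23), x ≡ 58 (mod 59) ⇒ x ≡ 235 (mod 1357).

235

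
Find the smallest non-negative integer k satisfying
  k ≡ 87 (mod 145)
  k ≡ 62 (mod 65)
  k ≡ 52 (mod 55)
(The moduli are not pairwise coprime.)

14297

gcd(145, 65) = 5 and 5 | (62 − 87), so the pair is consistent; merging gives k ≡ 1102 (mod 1885), where 1885 = lcm(145, 65).
gcd(1885, 55) = 5 and 5 | (52 − 1102), so the pair is consistent; merging gives k ≡ 14297 (mod 20735), where 20735 = lcm(1885, 55).
The solution is unique modulo lcm(145, 65, 55) = 20735.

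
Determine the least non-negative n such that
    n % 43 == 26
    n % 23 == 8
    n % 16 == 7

From n ≡ 26 (mod 43) write n = 26 + 43t. Substituting into n ≡ 8 (mod 23) gives 43t ≡ 5 (mod 23), and since 20⁻¹ ≡ 15 (mod 23), t ≡ 6. Hence n ≡ 26 + 43·6 = 284 (mod 989).
From n ≡ 284 (mod 989) write n = 284 + 989t. Substituting into n ≡ 7 (mod 16) gives 989t ≡ 11 (mod 16), and since 13⁻¹ ≡ 5 (mod 16), t ≡ 7. Hence n ≡ 284 + 989·7 = 7207 (mod 15824).

7207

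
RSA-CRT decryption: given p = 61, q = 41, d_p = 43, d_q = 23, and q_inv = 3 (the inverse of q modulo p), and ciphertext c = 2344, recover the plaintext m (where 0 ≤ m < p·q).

559

m₁ = c^(d_p) mod p: c ≡ 26 (mod 61), and 26^43 mod 61 = 10.
m₂ = c^(d_q) mod q: c ≡ 7 (mod 41), and 7^23 mod 41 = 26.
h = q_inv·(m₁ − m₂) mod p = 3·(10 − 26) mod 61 = 13.
m = m₂ + h·q = 26 + 13·41 = 559.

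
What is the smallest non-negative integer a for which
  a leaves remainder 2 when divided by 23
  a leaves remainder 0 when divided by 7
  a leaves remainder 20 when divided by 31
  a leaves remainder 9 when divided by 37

66794

The moduli are pairwise coprime; N = 23·7·31·37 = 184667.
N/23 = 8029; 8029 ≡ 2 (mod 23); 2·12 ≡ 1, so inverse 12.
N/7 = 26381; 26381 ≡ 5 (mod 7); 5·3 ≡ 1, so inverse 3.
N/31 = 5957; 5957 ≡ 5 (mod 31); 5·25 ≡ 1, so inverse 25.
N/37 = 4991; 4991 ≡ 33 (mod 37); 33·9 ≡ 1, so inverse 9.
a ≡ 2·8029·12 + 0·26381·3 + 20·5957·25 + 9·4991·9 = 3575467.
3575467 mod 184667 = 66794.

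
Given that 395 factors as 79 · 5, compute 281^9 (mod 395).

141

Mod 79: 281 ≡ 44; 44^9 ≡ 62 (mod 79).
Mod 5: 281 ≡ 1; by Fermat, exponent reduces to 9 mod 4 = 1; 1^1 ≡ 1 (mod 5).
Combine by CRT: x ≡ 62 (mod 79), x ≡ 1 (mod 5) ⇒ x ≡ 141 (mod 395).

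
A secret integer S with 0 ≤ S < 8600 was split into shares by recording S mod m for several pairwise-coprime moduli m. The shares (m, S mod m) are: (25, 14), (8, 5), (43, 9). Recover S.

2589

The moduli are pairwise coprime; N = 25·8·43 = 8600.
N/25 = 344; 344 ≡ 19 (mod 25); 19·4 ≡ 1, so inverse 4.
N/8 = 1075; 1075 ≡ 3 (mod 8); 3·3 ≡ 1, so inverse 3.
N/43 = 200; 200 ≡ 28 (mod 43); 28·20 ≡ 1, so inverse 20.
S ≡ 14·344·4 + 5·1075·3 + 9·200·20 = 71389.
71389 mod 8600 = 2589.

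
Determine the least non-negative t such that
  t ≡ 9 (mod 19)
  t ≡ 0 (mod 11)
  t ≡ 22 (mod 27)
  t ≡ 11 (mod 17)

The moduli are pairwise coprime; N = 19·11·27·17 = 95931.
N/19 = 5049; 5049 ≡ 14 (mod 19); 14·15 ≡ 1, so inverse 15.
N/11 = 8721; 8721 ≡ 9 (mod 11); 9·5 ≡ 1, so inverse 5.
N/27 = 3553; 3553 ≡ 16 (mod 27); 16·22 ≡ 1, so inverse 22.
N/17 = 5643; 5643 ≡ 16 (mod 17); 16·16 ≡ 1, so inverse 16.
t ≡ 9·5049·15 + 0·8721·5 + 22·3553·22 + 11·5643·16 = 3394435.
3394435 mod 95931 = 36850.

36850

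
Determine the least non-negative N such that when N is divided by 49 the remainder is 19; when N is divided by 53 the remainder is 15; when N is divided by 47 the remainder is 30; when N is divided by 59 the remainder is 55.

1192091

Combine the congruences pairwise.
From N ≡ 19 (mod 49) write N = 19 + 49t. Substituting into N ≡ 15 (mod 53) gives 49t ≡ 49 (mod 53), and since 49⁻¹ ≡ 13 (mod 53), t ≡ 1. Hence N ≡ 19 + 49·1 = 68 (mod 2597).
From N ≡ 68 (mod 2597) write N = 68 + 2597t. Substituting into N ≡ 30 (mod 47) gives 2597t ≡ 9 (mod 47), and since 12⁻¹ ≡ 4 (mod 47), t ≡ 36. Hence N ≡ 68 + 2597·36 = 93560 (mod 122059).
From N ≡ 93560 (mod 122059) write N = 93560 + 122059t. Substituting into N ≡ 55 (mod 59) gives 122059t ≡ 10 (mod 59), and since 47⁻¹ ≡ 54 (mod 59), t ≡ 9. Hence N ≡ 93560 + 122059·9 = 1192091 (mod 7201481).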